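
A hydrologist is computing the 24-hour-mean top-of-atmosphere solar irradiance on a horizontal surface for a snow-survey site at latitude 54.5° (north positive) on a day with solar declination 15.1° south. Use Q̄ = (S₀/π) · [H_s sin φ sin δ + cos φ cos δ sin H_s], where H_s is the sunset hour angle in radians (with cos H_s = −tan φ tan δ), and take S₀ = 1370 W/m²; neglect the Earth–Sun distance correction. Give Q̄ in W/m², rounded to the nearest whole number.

117 W/m²

The sunset hour angle satisfies cos H_s = −tan φ tan δ = 0.3783, giving H_s = 67.77°. In radians, H_s = 1.1828.
H_s sin φ sin δ = 1.1828 × 0.8141 × -0.2605 = -0.2508.
cos φ cos δ sin H_s = 0.5807 × 0.9655 × 0.9257 = 0.5190.
Q̄ = (1370/π) × (-0.2508 + 0.5190) = 436.08 × 0.2682 = 116.96 W/m².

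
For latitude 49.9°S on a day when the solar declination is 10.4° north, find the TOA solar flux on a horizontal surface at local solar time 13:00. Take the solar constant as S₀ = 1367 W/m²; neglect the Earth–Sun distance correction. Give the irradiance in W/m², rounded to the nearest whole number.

648 W/m²

Hour angle H = 15° × (13 − 12) = 15.00°.
With φ = -49.9°, δ = 10.4°, H = 15.00°: sin φ sin δ = -0.1381, cos φ cos δ cos H = 0.6120, so cos θ_z = 0.4739.
Top-of-atmosphere irradiance = S₀ cos θ_z = 1367 × 0.4739 = 647.82 W/m².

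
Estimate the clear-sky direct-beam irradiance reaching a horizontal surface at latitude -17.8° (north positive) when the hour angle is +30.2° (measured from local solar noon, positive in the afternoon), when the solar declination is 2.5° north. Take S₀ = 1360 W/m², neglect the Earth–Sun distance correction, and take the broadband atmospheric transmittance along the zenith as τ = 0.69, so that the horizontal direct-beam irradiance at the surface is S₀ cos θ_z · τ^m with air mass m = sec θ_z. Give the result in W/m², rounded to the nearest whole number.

695 W/m²

With φ = -17.8°, δ = 2.5°, H = 30.20°: sin φ sin δ = -0.0133, cos φ cos δ cos H = 0.8221, so cos θ_z = 0.8088.
Air mass m = 1/cos θ_z = 1/0.8088 = 1.236; τ^m = 0.69^1.236 = 0.6321.
Surface direct beam = 1360 × 0.8088 × 0.6321 = 695.29 W/m².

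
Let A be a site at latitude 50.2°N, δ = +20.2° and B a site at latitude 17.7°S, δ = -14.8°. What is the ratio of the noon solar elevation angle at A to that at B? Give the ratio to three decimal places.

0.689

A: 90° − |50.2 − (20.2)| = 60.00°.
B: 90° − |-17.7 − (-14.8)| = 87.10°.
Ratio A/B = 60.0000 / 87.1000 = 0.6889.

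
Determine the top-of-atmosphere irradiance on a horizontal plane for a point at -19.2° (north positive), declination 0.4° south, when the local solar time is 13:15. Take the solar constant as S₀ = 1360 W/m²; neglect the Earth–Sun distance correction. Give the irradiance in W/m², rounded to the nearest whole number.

Hour angle H = 15° × (13.25 − 12) = 18.75°.
With φ = -19.2°, δ = -0.4°, H = 18.75°: sin φ sin δ = 0.0023, cos φ cos δ cos H = 0.8942, so cos θ_z = 0.8965.
Top-of-atmosphere irradiance = S₀ cos θ_z = 1360 × 0.8965 = 1219.24 W/m².

1219 W/m²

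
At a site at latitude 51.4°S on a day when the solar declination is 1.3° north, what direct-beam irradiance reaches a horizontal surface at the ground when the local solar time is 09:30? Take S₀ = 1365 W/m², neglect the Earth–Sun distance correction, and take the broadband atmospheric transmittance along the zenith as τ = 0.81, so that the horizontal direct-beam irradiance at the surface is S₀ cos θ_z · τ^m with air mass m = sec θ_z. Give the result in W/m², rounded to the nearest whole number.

Hour angle H = 15° × (9.5 − 12) = -37.50°.
cos θ_z = sin φ sin δ + cos φ cos δ cos H = (-0.7815)(0.0227) + (0.6239)(0.9997)(0.7934) = 0.4771.
Air mass m = 1/cos θ_z = 1/0.4771 = 2.096; τ^m = 0.81^2.096 = 0.6430.
Surface direct beam = 1365 × 0.4771 × 0.6430 = 418.75 W/m².

419 W/m²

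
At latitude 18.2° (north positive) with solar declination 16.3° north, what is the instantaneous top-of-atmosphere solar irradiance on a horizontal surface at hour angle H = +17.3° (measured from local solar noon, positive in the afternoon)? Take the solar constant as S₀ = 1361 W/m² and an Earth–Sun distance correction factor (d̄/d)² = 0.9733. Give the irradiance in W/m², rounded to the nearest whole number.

cos θ_z = sin(18.2°) sin(16.3°) + cos(18.2°) cos(16.3°) cos(17.30°) = 0.0877 + 0.8705 = 0.9582.
Top-of-atmosphere irradiance = S₀ (d̄/d)² cos θ_z = 1361 × 0.9733 × 0.9582 = 1269.29 W/m².

1269 W/m²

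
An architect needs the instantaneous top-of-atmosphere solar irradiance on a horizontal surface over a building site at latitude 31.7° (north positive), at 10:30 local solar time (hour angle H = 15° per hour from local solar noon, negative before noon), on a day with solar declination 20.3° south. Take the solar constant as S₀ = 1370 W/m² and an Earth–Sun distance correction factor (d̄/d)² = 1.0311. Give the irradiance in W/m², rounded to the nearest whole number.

784 W/m²

Hour angle H = 15° × (10.5 − 12) = -22.50°.
With φ = 31.7°, δ = -20.3°, H = -22.50°: sin φ sin δ = -0.1823, cos φ cos δ cos H = 0.7372, so cos θ_z = 0.5549.
Top-of-atmosphere irradiance = S₀ (d̄/d)² cos θ_z = 1370 × 1.0311 × 0.5549 = 783.86 W/m².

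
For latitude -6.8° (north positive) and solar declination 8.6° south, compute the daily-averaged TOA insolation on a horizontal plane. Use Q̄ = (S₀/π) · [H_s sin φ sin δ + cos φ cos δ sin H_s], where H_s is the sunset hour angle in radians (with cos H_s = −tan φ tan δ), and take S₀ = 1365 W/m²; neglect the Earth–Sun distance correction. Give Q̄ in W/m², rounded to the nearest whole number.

439 W/m²

−tan φ tan δ = −(-0.1192)(-0.1512) = -0.0180; H_s = arccos(-0.0180) = 91.03°. In radians, H_s = 1.5888.
H_s sin φ sin δ = 1.5888 × -0.1184 × -0.1495 = 0.0281.
cos φ cos δ sin H_s = 0.9930 × 0.9888 × 0.9998 = 0.9817.
Q̄ = (1365/π) × (0.0281 + 0.9817) = 434.49 × 1.0098 = 438.75 W/m².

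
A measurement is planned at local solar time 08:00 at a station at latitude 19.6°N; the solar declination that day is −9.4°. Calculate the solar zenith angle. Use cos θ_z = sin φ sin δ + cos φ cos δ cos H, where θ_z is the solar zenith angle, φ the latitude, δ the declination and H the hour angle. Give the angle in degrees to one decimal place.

65.8°

Hour angle H = 15° × (8 − 12) = -60.00°.
With φ = 19.6°, δ = -9.4°, H = -60.00°: sin φ sin δ = -0.0548, cos φ cos δ cos H = 0.4647, so cos θ_z = 0.4099.
θ_z = arccos(0.4099) = 65.80°.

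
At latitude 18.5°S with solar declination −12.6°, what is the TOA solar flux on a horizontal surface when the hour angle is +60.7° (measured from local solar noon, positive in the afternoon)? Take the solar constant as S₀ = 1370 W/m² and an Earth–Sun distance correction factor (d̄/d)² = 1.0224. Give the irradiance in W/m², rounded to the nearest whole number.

cos θ_z = sin(-18.5°) sin(-12.6°) + cos(-18.5°) cos(-12.6°) cos(60.70°) = 0.0692 + 0.4529 = 0.5221.
Top-of-atmosphere irradiance = S₀ (d̄/d)² cos θ_z = 1370 × 1.0224 × 0.5221 = 731.30 W/m².

731 W/m²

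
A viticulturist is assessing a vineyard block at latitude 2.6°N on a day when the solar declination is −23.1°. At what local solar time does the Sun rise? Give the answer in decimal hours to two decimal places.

6.07 h

−tan φ tan δ = −(0.0454)(-0.4265) = 0.0194; H_s = arccos(0.0194) = 88.89°.
Sunrise is at 12 − H_s/15 = 12 − 5.926 = 6.074 h local solar time.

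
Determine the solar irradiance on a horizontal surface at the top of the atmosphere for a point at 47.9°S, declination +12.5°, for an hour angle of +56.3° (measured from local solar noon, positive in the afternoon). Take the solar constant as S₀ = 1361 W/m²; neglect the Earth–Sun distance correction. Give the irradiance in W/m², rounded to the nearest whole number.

276 W/m²

With φ = -47.9°, δ = 12.5°, H = 56.30°: sin φ sin δ = -0.1606, cos φ cos δ cos H = 0.3632, so cos θ_z = 0.2026.
Top-of-atmosphere irradiance = S₀ cos θ_z = 1361 × 0.2026 = 275.74 W/m².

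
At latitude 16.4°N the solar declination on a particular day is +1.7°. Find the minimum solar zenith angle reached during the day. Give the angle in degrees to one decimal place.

At local solar noon the hour angle is zero, so the zenith angle is |φ − δ| = |16.4° − (1.7°)| = 14.7°.

14.7°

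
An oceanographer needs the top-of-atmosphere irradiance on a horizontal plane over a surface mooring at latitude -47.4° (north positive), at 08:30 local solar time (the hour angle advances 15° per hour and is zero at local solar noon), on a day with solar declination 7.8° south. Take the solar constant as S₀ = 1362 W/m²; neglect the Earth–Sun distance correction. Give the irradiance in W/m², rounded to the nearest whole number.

692 W/m²

Hour angle H = 15° × (8.5 − 12) = -52.50°.
cos θ_z = sin(-47.4°) sin(-7.8°) + cos(-47.4°) cos(-7.8°) cos(-52.50°) = 0.0999 + 0.4082 = 0.5081.
Top-of-atmosphere irradiance = S₀ cos θ_z = 1362 × 0.5081 = 692.03 W/m².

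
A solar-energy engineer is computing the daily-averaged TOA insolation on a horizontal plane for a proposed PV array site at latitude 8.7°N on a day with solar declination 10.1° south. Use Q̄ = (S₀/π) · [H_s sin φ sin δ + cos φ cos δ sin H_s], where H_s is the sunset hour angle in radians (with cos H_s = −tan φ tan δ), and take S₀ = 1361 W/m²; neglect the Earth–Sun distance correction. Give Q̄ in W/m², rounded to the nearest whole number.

404 W/m²

−tan φ tan δ = −(0.1530)(-0.1781) = 0.0272; H_s = arccos(0.0272) = 88.44°. In radians, H_s = 1.5436.
H_s sin φ sin δ = 1.5436 × 0.1513 × -0.1754 = -0.0410.
cos φ cos δ sin H_s = 0.9885 × 0.9845 × 0.9996 = 0.9728.
Q̄ = (1361/π) × (-0.0410 + 0.9728) = 433.22 × 0.9318 = 403.67 W/m².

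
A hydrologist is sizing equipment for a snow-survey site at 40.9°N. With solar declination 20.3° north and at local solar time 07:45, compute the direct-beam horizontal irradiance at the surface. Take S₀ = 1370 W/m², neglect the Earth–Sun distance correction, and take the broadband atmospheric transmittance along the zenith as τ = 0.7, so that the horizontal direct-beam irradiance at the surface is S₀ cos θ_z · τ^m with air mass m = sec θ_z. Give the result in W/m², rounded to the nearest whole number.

383 W/m²

Hour angle H = 15° × (7.75 − 12) = -63.75°.
cos θ_z = sin(40.9°) sin(20.3°) + cos(40.9°) cos(20.3°) cos(-63.75°) = 0.2272 + 0.3135 = 0.5407.
Air mass m = 1/cos θ_z = 1/0.5407 = 1.849; τ^m = 0.7^1.849 = 0.5171.
Surface direct beam = 1370 × 0.5407 × 0.5171 = 383.05 W/m².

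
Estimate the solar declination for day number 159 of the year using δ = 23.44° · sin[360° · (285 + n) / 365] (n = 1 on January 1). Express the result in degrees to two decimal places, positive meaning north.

360 × (285 + 159) / 365 = 437.918°; sin(437.918°) = 0.9778.
δ = 23.44 × 0.9778 = 22.920° ≈ +22.92°.

+22.92°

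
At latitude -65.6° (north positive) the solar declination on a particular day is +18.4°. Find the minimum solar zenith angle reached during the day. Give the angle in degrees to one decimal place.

At local solar noon the hour angle is zero, so the zenith angle is |φ − δ| = |-65.6° − (18.4°)| = 84.0°.

84.0°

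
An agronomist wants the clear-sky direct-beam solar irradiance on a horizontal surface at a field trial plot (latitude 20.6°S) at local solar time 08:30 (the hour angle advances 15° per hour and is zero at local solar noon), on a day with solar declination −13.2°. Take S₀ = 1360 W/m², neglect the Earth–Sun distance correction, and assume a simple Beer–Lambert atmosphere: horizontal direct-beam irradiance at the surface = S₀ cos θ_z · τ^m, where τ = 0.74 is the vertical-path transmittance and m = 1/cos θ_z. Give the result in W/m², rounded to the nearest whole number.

Hour angle H = 15° × (8.5 − 12) = -52.50°.
cos θ_z = sin φ sin δ + cos φ cos δ cos H = (-0.3518)(-0.2284) + (0.9361)(0.9736)(0.6088) = 0.6352.
Air mass m = 1/cos θ_z = 1/0.6352 = 1.574; τ^m = 0.74^1.574 = 0.6225.
Surface direct beam = 1360 × 0.6352 × 0.6225 = 537.76 W/m².

538 W/m²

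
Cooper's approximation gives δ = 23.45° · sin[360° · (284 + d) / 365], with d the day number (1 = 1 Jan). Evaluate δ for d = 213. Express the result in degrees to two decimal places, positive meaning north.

+17.91°

360 × (284 + 213) / 365 = 490.192°; sin(490.192°) = 0.7639.
δ = 23.45 × 0.7639 = 17.913° ≈ +17.91°.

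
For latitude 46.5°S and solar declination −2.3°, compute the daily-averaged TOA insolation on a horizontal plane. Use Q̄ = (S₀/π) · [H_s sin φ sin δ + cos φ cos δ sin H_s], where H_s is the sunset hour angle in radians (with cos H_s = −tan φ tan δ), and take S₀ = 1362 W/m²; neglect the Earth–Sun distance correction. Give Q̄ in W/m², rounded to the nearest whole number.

cos H_s = −tan(-46.5°) · tan(-2.3°) = -0.0423, so H_s = arccos(-0.0423) = 92.42°. In radians, H_s = 1.6130.
H_s sin φ sin δ = 1.6130 × -0.7254 × -0.0401 = 0.0469.
cos φ cos δ sin H_s = 0.6884 × 0.9992 × 0.9991 = 0.6872.
Q̄ = (1362/π) × (0.0469 + 0.6872) = 433.54 × 0.7341 = 318.26 W/m².

318 W/m²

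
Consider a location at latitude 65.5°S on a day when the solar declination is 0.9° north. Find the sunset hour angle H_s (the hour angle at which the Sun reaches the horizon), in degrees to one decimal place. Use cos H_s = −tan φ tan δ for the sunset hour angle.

88.0°

The sunset hour angle satisfies cos H_s = −tan φ tan δ = 0.0345, giving H_s = 88.02°.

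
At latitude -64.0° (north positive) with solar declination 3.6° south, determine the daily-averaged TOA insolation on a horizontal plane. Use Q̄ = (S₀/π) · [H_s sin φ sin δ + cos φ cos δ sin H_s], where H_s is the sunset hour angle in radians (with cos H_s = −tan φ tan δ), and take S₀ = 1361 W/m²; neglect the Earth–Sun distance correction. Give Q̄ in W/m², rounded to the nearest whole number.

230 W/m²

−tan φ tan δ = −(-2.0503)(-0.0629) = -0.1290; H_s = arccos(-0.1290) = 97.41°. In radians, H_s = 1.7001.
H_s sin φ sin δ = 1.7001 × -0.8988 × -0.0628 = 0.0960.
cos φ cos δ sin H_s = 0.4384 × 0.9980 × 0.9917 = 0.4339.
Q̄ = (1361/π) × (0.0960 + 0.4339) = 433.22 × 0.5299 = 229.56 W/m².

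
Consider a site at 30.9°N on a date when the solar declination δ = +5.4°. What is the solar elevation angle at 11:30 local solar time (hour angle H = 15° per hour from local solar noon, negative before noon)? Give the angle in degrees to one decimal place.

63.5°

Hour angle H = 15° × (11.5 − 12) = -7.50°.
cos θ_z = sin(30.9°) sin(5.4°) + cos(30.9°) cos(5.4°) cos(-7.50°) = 0.0483 + 0.8469 = 0.8952.
θ_z = arccos(0.8952) = 26.47°, so the elevation is 90° − 26.47° = 63.53°.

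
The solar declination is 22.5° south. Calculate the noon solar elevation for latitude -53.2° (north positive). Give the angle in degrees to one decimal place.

At local solar noon the hour angle is zero, so the elevation is 90° − |φ − δ| = 90° − |-53.2° − (-22.5°)| = 90° − 30.7° = 59.3°.

59.3°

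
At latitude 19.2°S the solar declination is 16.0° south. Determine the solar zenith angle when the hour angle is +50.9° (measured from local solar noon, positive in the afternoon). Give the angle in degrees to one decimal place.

With φ = -19.2°, δ = -16.0°, H = 50.90°: sin φ sin δ = 0.0906, cos φ cos δ cos H = 0.5725, so cos θ_z = 0.6631.
θ_z = arccos(0.6631) = 48.46°.

48.5°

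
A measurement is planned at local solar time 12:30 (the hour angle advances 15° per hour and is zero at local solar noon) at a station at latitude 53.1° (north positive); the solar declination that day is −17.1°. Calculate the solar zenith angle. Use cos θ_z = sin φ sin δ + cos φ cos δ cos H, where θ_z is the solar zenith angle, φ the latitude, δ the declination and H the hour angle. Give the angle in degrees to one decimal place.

70.5°

Hour angle H = 15° × (12.5 − 12) = 7.50°.
cos θ_z = sin(53.1°) sin(-17.1°) + cos(53.1°) cos(-17.1°) cos(7.50°) = -0.2351 + 0.5690 = 0.3339.
θ_z = arccos(0.3339) = 70.49°.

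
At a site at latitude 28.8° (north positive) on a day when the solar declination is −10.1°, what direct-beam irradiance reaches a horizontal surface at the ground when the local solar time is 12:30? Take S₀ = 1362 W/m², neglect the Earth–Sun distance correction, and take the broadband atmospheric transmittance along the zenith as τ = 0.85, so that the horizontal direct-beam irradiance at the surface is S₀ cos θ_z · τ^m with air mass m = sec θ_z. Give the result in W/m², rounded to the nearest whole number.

Hour angle H = 15° × (12.5 − 12) = 7.50°.
With φ = 28.8°, δ = -10.1°, H = 7.50°: sin φ sin δ = -0.0845, cos φ cos δ cos H = 0.8553, so cos θ_z = 0.7708.
Air mass m = 1/cos θ_z = 1/0.7708 = 1.297; τ^m = 0.85^1.297 = 0.8099.
Surface direct beam = 1362 × 0.7708 × 0.8099 = 850.26 W/m².

850 W/m²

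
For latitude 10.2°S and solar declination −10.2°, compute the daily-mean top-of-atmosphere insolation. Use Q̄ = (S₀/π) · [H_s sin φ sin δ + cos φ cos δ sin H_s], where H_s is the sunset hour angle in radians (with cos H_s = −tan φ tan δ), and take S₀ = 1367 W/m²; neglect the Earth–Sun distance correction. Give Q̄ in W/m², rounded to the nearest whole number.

443 W/m²

The sunset hour angle satisfies cos H_s = −tan φ tan δ = -0.0324, giving H_s = 91.86°. In radians, H_s = 1.6033.
H_s sin φ sin δ = 1.6033 × -0.1771 × -0.1771 = 0.0503.
cos φ cos δ sin H_s = 0.9842 × 0.9842 × 0.9995 = 0.9682.
Q̄ = (1367/π) × (0.0503 + 0.9682) = 435.13 × 1.0185 = 443.18 W/m².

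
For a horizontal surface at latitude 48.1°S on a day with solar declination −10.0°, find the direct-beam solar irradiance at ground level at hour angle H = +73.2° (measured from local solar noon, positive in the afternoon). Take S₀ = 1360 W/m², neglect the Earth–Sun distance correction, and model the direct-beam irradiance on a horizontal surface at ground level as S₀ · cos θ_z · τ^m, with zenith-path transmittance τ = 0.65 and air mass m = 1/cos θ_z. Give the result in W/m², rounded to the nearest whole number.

113 W/m²

cos θ_z = sin(-48.1°) sin(-10.0°) + cos(-48.1°) cos(-10.0°) cos(73.20°) = 0.1292 + 0.1901 = 0.3193.
Air mass m = 1/cos θ_z = 1/0.3193 = 3.132; τ^m = 0.65^3.132 = 0.2594.
Surface direct beam = 1360 × 0.3193 × 0.2594 = 112.64 W/m².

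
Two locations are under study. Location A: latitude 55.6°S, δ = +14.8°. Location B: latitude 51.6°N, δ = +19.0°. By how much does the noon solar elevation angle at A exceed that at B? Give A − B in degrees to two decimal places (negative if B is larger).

A: 90° − |-55.6 − (14.8)| = 19.60°.
B: 90° − |51.6 − (19.0)| = 57.40°.
A − B = 19.60 − 57.40 = -37.80°.

-37.80°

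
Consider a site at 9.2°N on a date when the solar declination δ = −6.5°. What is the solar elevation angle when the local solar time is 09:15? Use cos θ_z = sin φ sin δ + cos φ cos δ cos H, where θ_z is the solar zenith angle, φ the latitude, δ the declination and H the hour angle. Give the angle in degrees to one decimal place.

46.0°

Hour angle H = 15° × (9.25 − 12) = -41.25°.
cos θ_z = sin(9.2°) sin(-6.5°) + cos(9.2°) cos(-6.5°) cos(-41.25°) = -0.0181 + 0.7374 = 0.7193.
θ_z = arccos(0.7193) = 44.00°, so the elevation is 90° − 44.00° = 46.00°.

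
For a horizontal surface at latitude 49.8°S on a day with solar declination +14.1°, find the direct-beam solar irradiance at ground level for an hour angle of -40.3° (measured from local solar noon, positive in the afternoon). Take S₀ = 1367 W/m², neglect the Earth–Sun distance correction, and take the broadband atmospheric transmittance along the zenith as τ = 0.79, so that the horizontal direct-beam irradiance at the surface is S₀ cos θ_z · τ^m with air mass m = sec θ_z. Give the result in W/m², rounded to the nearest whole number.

cos θ_z = sin(-49.8°) sin(14.1°) + cos(-49.8°) cos(14.1°) cos(-40.30°) = -0.1861 + 0.4774 = 0.2913.
Air mass m = 1/cos θ_z = 1/0.2913 = 3.433; τ^m = 0.79^3.433 = 0.4452.
Surface direct beam = 1367 × 0.2913 × 0.4452 = 177.28 W/m².

177 W/m²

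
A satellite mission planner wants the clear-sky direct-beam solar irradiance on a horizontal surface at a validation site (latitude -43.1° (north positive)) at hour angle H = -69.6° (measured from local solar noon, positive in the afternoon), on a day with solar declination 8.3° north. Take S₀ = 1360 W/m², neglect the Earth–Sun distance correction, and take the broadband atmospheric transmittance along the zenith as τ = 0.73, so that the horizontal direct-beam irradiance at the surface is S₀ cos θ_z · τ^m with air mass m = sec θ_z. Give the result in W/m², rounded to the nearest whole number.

With φ = -43.1°, δ = 8.3°, H = -69.60°: sin φ sin δ = -0.0986, cos φ cos δ cos H = 0.2518, so cos θ_z = 0.1532.
Air mass m = 1/cos θ_z = 1/0.1532 = 6.527; τ^m = 0.73^6.527 = 0.1282.
Surface direct beam = 1360 × 0.1532 × 0.1282 = 26.71 W/m².

27 W/m²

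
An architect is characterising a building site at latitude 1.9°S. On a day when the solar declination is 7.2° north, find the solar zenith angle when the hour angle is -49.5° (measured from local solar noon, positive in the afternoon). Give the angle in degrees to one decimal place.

50.2°

cos θ_z = sin(-1.9°) sin(7.2°) + cos(-1.9°) cos(7.2°) cos(-49.50°) = -0.0042 + 0.6440 = 0.6398.
θ_z = arccos(0.6398) = 50.22°.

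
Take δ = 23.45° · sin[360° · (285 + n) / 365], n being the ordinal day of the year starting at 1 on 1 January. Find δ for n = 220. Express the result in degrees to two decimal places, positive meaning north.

360 × (285 + 220) / 365 = 498.082°; sin(498.082°) = 0.6681.
δ = 23.45 × 0.6681 = 15.667° ≈ +15.67°.

+15.67°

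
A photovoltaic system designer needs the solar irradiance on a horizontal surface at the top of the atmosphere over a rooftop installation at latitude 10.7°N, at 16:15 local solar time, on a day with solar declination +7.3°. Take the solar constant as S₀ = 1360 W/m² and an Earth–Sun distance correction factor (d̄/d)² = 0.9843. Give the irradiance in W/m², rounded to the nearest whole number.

609 W/m²

Hour angle H = 15° × (16.25 − 12) = 63.75°.
With φ = 10.7°, δ = 7.3°, H = 63.75°: sin φ sin δ = 0.0236, cos φ cos δ cos H = 0.4311, so cos θ_z = 0.4547.
Top-of-atmosphere irradiance = S₀ (d̄/d)² cos θ_z = 1360 × 0.9843 × 0.4547 = 608.68 W/m².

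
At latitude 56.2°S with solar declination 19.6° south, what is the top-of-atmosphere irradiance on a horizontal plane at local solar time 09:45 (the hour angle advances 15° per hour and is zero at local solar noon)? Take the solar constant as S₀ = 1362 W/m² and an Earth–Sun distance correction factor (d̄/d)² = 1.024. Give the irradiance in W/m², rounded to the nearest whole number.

997 W/m²

Hour angle H = 15° × (9.75 − 12) = -33.75°.
cos θ_z = sin φ sin δ + cos φ cos δ cos H = (-0.8310)(-0.3355) + (0.5563)(0.9421)(0.8315) = 0.7146.
Top-of-atmosphere irradiance = S₀ (d̄/d)² cos θ_z = 1362 × 1.024 × 0.7146 = 996.64 W/m².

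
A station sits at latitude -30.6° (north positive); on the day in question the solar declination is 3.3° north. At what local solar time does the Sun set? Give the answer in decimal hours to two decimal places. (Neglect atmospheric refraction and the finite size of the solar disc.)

17.87 h

The sunset hour angle satisfies cos H_s = −tan φ tan δ = 0.0341, giving H_s = 88.05°.
Sunset is at 12 + H_s/15 = 12 + 5.870 = 17.870 h local solar time.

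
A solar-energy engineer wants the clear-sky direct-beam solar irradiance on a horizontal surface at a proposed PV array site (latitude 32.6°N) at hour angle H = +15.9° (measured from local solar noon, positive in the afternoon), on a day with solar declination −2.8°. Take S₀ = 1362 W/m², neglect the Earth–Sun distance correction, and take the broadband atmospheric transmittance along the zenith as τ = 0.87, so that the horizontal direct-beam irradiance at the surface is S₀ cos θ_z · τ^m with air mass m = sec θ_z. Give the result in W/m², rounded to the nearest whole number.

cos θ_z = sin φ sin δ + cos φ cos δ cos H = (0.5388)(-0.0488) + (0.8425)(0.9988)(0.9617) = 0.7830.
Air mass m = 1/cos θ_z = 1/0.7830 = 1.277; τ^m = 0.87^1.277 = 0.8371.
Surface direct beam = 1362 × 0.7830 × 0.8371 = 892.72 W/m².

893 W/m²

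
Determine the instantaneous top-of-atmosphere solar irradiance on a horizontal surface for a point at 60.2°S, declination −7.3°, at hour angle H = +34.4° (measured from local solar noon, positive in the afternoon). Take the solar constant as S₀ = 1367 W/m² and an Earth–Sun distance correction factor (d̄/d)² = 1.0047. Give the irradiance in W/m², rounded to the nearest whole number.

710 W/m²

cos θ_z = sin(-60.2°) sin(-7.3°) + cos(-60.2°) cos(-7.3°) cos(34.40°) = 0.1103 + 0.4067 = 0.5170.
Top-of-atmosphere irradiance = S₀ (d̄/d)² cos θ_z = 1367 × 1.0047 × 0.5170 = 710.06 W/m².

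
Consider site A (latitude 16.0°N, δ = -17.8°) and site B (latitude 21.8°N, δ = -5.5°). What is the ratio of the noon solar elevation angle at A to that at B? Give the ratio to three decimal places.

A: 90° − |16.0 − (-17.8)| = 56.20°.
B: 90° − |21.8 − (-5.5)| = 62.70°.
Ratio A/B = 56.2000 / 62.7000 = 0.8963.

0.896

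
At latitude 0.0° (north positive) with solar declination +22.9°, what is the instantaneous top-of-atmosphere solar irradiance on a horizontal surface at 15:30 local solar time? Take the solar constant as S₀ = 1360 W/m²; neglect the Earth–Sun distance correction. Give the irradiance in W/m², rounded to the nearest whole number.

763 W/m²

Hour angle H = 15° × (15.5 − 12) = 52.50°.
cos θ_z = sin(0.0°) sin(22.9°) + cos(0.0°) cos(22.9°) cos(52.50°) = 0.0000 + 0.5608 = 0.5608.
Top-of-atmosphere irradiance = S₀ cos θ_z = 1360 × 0.5608 = 762.69 W/m².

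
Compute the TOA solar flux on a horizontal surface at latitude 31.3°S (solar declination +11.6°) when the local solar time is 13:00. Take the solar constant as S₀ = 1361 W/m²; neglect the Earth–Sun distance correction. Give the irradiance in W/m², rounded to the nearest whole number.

958 W/m²

Hour angle H = 15° × (13 − 12) = 15.00°.
With φ = -31.3°, δ = 11.6°, H = 15.00°: sin φ sin δ = -0.1045, cos φ cos δ cos H = 0.8085, so cos θ_z = 0.7040.
Top-of-atmosphere irradiance = S₀ cos θ_z = 1361 × 0.7040 = 958.14 W/m².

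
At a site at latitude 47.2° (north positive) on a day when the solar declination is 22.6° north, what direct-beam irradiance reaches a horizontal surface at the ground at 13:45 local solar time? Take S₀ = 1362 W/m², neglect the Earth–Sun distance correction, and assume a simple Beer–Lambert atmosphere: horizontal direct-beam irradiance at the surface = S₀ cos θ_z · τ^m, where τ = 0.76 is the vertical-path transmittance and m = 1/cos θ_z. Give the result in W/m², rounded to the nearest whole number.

Hour angle H = 15° × (13.75 − 12) = 26.25°.
cos θ_z = sin(47.2°) sin(22.6°) + cos(47.2°) cos(22.6°) cos(26.25°) = 0.2820 + 0.5626 = 0.8446.
Air mass m = 1/cos θ_z = 1/0.8446 = 1.184; τ^m = 0.76^1.184 = 0.7226.
Surface direct beam = 1362 × 0.8446 × 0.7226 = 831.24 W/m².

831 W/m²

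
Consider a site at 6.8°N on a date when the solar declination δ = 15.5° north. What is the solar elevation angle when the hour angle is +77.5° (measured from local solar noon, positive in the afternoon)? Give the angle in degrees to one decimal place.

13.8°

With φ = 6.8°, δ = 15.5°, H = 77.50°: sin φ sin δ = 0.0316, cos φ cos δ cos H = 0.2071, so cos θ_z = 0.2387.
θ_z = arccos(0.2387) = 76.19°, so the elevation is 90° − 76.19° = 13.81°.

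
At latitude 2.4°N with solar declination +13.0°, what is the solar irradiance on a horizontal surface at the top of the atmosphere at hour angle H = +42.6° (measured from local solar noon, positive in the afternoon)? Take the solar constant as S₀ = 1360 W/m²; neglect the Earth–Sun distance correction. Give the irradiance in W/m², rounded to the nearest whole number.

987 W/m²

cos θ_z = sin(2.4°) sin(13.0°) + cos(2.4°) cos(13.0°) cos(42.60°) = 0.0094 + 0.7166 = 0.7260.
Top-of-atmosphere irradiance = S₀ cos θ_z = 1360 × 0.7260 = 987.36 W/m².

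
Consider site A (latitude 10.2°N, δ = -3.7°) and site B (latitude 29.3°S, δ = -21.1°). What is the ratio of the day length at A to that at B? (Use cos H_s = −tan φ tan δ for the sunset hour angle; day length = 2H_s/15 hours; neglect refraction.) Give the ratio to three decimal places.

A: H_s = arccos(−tan 10.2° · tan -3.7°) = 89.33°, so 2H_s/15 = 11.9107 h.
B: H_s = arccos(−tan -29.3° · tan -21.1°) = 102.51°, so 2H_s/15 = 13.6680 h.
Ratio A/B = 11.9107 / 13.6680 = 0.8714.

0.871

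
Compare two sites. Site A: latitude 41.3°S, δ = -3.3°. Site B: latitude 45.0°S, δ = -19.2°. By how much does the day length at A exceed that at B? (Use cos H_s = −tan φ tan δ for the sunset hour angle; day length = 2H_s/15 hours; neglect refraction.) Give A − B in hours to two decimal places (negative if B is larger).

-2.33 h

A: H_s = arccos(−tan -41.3° · tan -3.3°) = 92.90°, so 2H_s/15 = 12.3867 h.
B: H_s = arccos(−tan -45.0° · tan -19.2°) = 110.38°, so 2H_s/15 = 14.7173 h.
A − B = 12.3867 − 14.7173 = -2.3306 h.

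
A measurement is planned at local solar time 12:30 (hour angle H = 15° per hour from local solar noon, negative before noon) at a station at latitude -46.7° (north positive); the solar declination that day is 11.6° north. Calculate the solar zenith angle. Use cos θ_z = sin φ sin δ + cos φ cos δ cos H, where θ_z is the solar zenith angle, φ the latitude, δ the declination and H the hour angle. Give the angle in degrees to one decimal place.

Hour angle H = 15° × (12.5 − 12) = 7.50°.
cos θ_z = sin φ sin δ + cos φ cos δ cos H = (-0.7278)(0.2011) + (0.6858)(0.9796)(0.9914) = 0.5197.
θ_z = arccos(0.5197) = 58.69°.

58.7°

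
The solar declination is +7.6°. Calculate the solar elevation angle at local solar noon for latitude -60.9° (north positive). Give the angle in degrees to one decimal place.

At local solar noon the hour angle is zero, so the elevation is 90° − |φ − δ| = 90° − |-60.9° − (7.6°)| = 90° − 68.5° = 21.5°.

21.5°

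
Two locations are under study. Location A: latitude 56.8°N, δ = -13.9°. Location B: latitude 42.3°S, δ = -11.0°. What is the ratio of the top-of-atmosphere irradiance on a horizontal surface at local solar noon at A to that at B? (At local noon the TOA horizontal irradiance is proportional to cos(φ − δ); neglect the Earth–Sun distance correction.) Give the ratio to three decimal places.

0.387

A: cos θ_z = cos(56.8° − (-13.9°)) = 0.3305.
B: cos θ_z = cos(-42.3° − (-11.0°)) = 0.8545.
Ratio A/B = 0.3305 / 0.8545 = 0.3868.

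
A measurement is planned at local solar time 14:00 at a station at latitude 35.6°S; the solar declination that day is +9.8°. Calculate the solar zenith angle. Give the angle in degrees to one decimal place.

53.5°

Hour angle H = 15° × (14 − 12) = 30.00°.
With φ = -35.6°, δ = 9.8°, H = 30.00°: sin φ sin δ = -0.0991, cos φ cos δ cos H = 0.6939, so cos θ_z = 0.5948.
θ_z = arccos(0.5948) = 53.50°.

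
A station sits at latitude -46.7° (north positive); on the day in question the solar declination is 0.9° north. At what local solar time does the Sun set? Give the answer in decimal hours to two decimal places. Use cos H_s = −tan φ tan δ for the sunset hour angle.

17.94 h

cos H_s = −tan(-46.7°) · tan(0.9°) = 0.0167, so H_s = arccos(0.0167) = 89.04°.
Sunset is at 12 + H_s/15 = 12 + 5.936 = 17.936 h local solar time.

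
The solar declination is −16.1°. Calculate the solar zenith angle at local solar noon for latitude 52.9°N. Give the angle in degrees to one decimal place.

69.0°

At local solar noon the hour angle is zero, so the zenith angle is |φ − δ| = |52.9° − (-16.1°)| = 69.0°.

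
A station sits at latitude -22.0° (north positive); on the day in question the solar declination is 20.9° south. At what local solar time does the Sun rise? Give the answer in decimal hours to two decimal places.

cos H_s = −tan(-22.0°) · tan(-20.9°) = -0.1543, so H_s = arccos(-0.1543) = 98.88°.
Sunrise is at 12 − H_s/15 = 12 − 6.592 = 5.408 h local solar time.

5.41 h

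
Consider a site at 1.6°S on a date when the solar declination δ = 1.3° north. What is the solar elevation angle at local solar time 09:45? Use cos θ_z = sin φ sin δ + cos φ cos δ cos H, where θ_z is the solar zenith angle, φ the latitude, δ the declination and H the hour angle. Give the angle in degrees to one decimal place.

Hour angle H = 15° × (9.75 − 12) = -33.75°.
cos θ_z = sin(-1.6°) sin(1.3°) + cos(-1.6°) cos(1.3°) cos(-33.75°) = -0.0006 + 0.8309 = 0.8303.
θ_z = arccos(0.8303) = 33.87°, so the elevation is 90° − 33.87° = 56.13°.

56.1°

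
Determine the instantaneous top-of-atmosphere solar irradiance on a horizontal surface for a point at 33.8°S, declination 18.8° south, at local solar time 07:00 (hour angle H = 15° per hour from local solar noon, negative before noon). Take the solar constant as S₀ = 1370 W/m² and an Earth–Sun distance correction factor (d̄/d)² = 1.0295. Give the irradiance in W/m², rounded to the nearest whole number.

Hour angle H = 15° × (7 − 12) = -75.00°.
cos θ_z = sin(-33.8°) sin(-18.8°) + cos(-33.8°) cos(-18.8°) cos(-75.00°) = 0.1793 + 0.2036 = 0.3829.
Top-of-atmosphere irradiance = S₀ (d̄/d)² cos θ_z = 1370 × 1.0295 × 0.3829 = 540.05 W/m².

540 W/m²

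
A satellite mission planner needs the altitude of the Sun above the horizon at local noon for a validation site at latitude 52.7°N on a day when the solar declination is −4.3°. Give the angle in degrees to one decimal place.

At local solar noon the hour angle is zero, so the elevation is 90° − |φ − δ| = 90° − |52.7° − (-4.3°)| = 90° − 57.0° = 33.0°.

33.0°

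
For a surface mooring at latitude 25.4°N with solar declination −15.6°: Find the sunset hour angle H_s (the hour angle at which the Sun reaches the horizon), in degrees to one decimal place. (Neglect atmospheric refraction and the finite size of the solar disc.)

82.4°

−tan φ tan δ = −(0.4748)(-0.2792) = 0.1326; H_s = arccos(0.1326) = 82.38°.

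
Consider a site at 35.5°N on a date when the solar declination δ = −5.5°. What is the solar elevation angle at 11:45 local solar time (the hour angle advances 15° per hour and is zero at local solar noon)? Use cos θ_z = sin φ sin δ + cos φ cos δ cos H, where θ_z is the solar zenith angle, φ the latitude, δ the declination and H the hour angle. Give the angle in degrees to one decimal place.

Hour angle H = 15° × (11.75 − 12) = -3.75°.
cos θ_z = sin(35.5°) sin(-5.5°) + cos(35.5°) cos(-5.5°) cos(-3.75°) = -0.0557 + 0.8086 = 0.7529.
θ_z = arccos(0.7529) = 41.16°, so the elevation is 90° − 41.16° = 48.84°.

48.8°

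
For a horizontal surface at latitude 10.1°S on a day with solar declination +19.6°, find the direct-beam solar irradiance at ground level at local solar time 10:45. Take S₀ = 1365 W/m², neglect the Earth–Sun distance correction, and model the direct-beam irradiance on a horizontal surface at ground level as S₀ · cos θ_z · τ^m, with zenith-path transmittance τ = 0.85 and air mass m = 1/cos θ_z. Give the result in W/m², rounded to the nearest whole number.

917 W/m²

Hour angle H = 15° × (10.75 − 12) = -18.75°.
With φ = -10.1°, δ = 19.6°, H = -18.75°: sin φ sin δ = -0.0588, cos φ cos δ cos H = 0.8782, so cos θ_z = 0.8194.
Air mass m = 1/cos θ_z = 1/0.8194 = 1.220; τ^m = 0.85^1.220 = 0.8201.
Surface direct beam = 1365 × 0.8194 × 0.8201 = 917.27 W/m².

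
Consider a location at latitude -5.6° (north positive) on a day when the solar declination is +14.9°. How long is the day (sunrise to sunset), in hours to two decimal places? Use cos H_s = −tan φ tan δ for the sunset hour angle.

11.80 hours

The sunset hour angle satisfies cos H_s = −tan φ tan δ = 0.0261, giving H_s = 88.50°.
Day length = 2 H_s / 15° h⁻¹ = 177.00° / 15 = 11.800 h.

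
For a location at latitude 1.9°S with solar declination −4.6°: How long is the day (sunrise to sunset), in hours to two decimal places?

−tan φ tan δ = −(-0.0332)(-0.0805) = -0.0027; H_s = arccos(-0.0027) = 90.15°.
Day length = 2 H_s / 15° h⁻¹ = 180.30° / 15 = 12.020 h.

12.02 hours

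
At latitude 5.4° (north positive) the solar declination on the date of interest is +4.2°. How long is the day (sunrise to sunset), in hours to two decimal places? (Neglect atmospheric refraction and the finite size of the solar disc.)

The sunset hour angle satisfies cos H_s = −tan φ tan δ = -0.0069, giving H_s = 90.40°.
Day length = 2 H_s / 15° h⁻¹ = 180.80° / 15 = 12.053 h.

12.05 hours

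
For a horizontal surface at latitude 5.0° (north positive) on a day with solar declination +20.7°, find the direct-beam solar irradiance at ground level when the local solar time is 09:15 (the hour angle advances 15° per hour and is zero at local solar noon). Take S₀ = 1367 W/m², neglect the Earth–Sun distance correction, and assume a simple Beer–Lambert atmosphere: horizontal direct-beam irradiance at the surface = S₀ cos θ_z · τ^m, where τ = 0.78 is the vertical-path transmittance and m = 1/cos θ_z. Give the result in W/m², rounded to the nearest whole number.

Hour angle H = 15° × (9.25 − 12) = -41.25°.
cos θ_z = sin φ sin δ + cos φ cos δ cos H = (0.0872)(0.3535) + (0.9962)(0.9354)(0.7518) = 0.7314.
Air mass m = 1/cos θ_z = 1/0.7314 = 1.367; τ^m = 0.78^1.367 = 0.7120.
Surface direct beam = 1367 × 0.7314 × 0.7120 = 711.87 W/m².

712 W/m²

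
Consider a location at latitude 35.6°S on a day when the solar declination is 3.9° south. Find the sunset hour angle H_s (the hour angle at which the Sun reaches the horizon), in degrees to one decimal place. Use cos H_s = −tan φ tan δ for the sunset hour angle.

The sunset hour angle satisfies cos H_s = −tan φ tan δ = -0.0488, giving H_s = 92.80°.

92.8°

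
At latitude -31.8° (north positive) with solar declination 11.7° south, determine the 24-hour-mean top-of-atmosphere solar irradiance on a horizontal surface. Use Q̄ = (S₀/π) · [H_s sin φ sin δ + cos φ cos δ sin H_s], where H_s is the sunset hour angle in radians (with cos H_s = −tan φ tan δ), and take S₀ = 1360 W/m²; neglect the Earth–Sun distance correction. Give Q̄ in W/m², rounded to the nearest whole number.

−tan φ tan δ = −(-0.6200)(-0.2071) = -0.1284; H_s = arccos(-0.1284) = 97.38°. In radians, H_s = 1.6996.
H_s sin φ sin δ = 1.6996 × -0.5270 × -0.2028 = 0.1816.
cos φ cos δ sin H_s = 0.8499 × 0.9792 × 0.9917 = 0.8253.
Q̄ = (1360/π) × (0.1816 + 0.8253) = 432.90 × 1.0069 = 435.89 W/m².

436 W/m²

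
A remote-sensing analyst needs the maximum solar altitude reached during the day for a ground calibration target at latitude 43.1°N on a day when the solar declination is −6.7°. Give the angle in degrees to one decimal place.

40.2°

At local solar noon the hour angle is zero, so the elevation is 90° − |φ − δ| = 90° − |43.1° − (-6.7°)| = 90° − 49.8° = 40.2°.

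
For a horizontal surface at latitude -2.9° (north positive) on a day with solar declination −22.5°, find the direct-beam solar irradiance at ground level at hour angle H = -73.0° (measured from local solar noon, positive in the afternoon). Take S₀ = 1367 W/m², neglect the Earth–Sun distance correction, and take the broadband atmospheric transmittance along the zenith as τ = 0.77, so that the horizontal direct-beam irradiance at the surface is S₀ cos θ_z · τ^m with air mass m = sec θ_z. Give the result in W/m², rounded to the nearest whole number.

160 W/m²

cos θ_z = sin φ sin δ + cos φ cos δ cos H = (-0.0506)(-0.3827) + (0.9987)(0.9239)(0.2924) = 0.2892.
Air mass m = 1/cos θ_z = 1/0.2892 = 3.458; τ^m = 0.77^3.458 = 0.4050.
Surface direct beam = 1367 × 0.2892 × 0.4050 = 160.11 W/m².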